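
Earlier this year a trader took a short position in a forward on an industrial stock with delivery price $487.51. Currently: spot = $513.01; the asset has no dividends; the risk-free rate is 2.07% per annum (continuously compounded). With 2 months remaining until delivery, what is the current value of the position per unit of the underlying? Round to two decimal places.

Current fair forward for the remaining 2 months: F = S·e^(r·T), r = 0.0207
F = 513.01 · e^(0.0207 × 2/12) = 513.01 × 1.003456 = 514.7830
Value of long forward = (F − K)·e^(−rT) = (514.7830 − 487.51) · e^(−0.0207·2/12)
= 27.2730 × 0.996556 = 27.18
Short position value = −(long value) = -$27.18

-$27.18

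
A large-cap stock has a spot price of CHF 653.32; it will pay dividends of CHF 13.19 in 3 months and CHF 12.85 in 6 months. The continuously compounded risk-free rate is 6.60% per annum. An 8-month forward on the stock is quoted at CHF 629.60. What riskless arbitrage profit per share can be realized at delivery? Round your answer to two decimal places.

CHF 26.56 per share

PV(dividends) I = 13.19·e^(−0.0660·3/12) + 12.85·e^(−0.0660·6/12) = 25.4070
Fair forward F* = (S − I)·e^(rT) = (653.32 − 25.4070)·e^0.044000 = 627.9130 × 1.044982 = 656.1578
Market CHF 629.60 < fair 656.1578: forward underpriced → reverse cash-and-carry (short the stock, invest proceeds at r, pay the dividends, go long the forward).
Profit at T = |F_mkt − F*| = |629.60 − 656.1578| = CHF 26.56 per share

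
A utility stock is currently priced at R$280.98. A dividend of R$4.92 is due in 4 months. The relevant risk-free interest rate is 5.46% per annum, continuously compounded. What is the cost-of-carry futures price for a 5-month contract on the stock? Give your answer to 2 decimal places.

PV(dividends) I = 4.92·e^(−0.0546·4/12)
I = 4.8313
F = (S − I)·e^(rT) = (280.98 − 4.8313) · e^(0.0546·5/12)
= 276.1487 · e^0.022750 = 276.1487 × 1.023011 = R$282.50

R$282.50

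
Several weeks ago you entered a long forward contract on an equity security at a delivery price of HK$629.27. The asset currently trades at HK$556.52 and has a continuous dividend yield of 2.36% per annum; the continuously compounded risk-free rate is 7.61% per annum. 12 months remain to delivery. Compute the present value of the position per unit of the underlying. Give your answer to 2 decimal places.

Current fair forward for the remaining 12 months: F = S·e^((r − q)·T), (r − q) = 0.0761 − 0.0236 = 0.0525
F = 556.52 · e^(0.0525 × 12/12) = 556.52 × 1.053903 = 586.5181
Value of long forward = (F − K)·e^(−rT) = (586.5181 − 629.27) · e^(−0.0761·12/12)
= -42.7519 × 0.926724 = -39.62

-HK$39.62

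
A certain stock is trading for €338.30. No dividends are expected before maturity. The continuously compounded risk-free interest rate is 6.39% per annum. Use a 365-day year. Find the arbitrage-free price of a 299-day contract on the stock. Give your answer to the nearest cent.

€356.48

F = S·e^(rT) = 338.30 · e^(0.0639 × 299/365)
= 338.30 · e^0.052345 = 338.30 × 1.053739
F = €356.48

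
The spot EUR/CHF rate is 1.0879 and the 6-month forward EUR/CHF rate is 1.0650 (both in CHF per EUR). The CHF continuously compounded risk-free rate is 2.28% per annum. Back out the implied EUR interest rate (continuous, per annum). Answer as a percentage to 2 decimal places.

F = S·e^((r_CHF − r_EUR)T) ⇒ r_EUR = r_CHF − ln(F/S)/T
ln(1.0650/1.0879) = -0.021274; /(6/12) = -0.042548
r_EUR = 0.0228 + 0.042548 = 0.065348
r_EUR = 6.53%

6.53%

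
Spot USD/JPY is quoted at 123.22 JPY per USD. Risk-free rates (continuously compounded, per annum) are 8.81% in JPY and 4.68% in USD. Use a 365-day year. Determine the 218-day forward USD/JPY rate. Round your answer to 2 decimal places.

F = S·e^((r_JPY − r_USD)T) = 123.22 · e^((0.0881 − 0.0468) × 218/365)
= 123.22 · e^0.024667 = 123.22 × 1.024974
F = 126.30 JPY per USD

126.30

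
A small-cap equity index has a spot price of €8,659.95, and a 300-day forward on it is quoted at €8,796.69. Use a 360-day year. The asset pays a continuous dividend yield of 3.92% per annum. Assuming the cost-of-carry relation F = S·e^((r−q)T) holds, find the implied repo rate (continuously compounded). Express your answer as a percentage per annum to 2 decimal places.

From F = S·e^((r−q)T): (r − q) = ln(F/S)/T
ln(8796.69/8659.95) = ln(1.015790) = 0.015667
(r − q) = 0.015667 / (300/360) = 0.018800
r = ln(F/S)/T + q = 0.018800 + 0.0392 = 0.058000
r = 5.80%

5.80%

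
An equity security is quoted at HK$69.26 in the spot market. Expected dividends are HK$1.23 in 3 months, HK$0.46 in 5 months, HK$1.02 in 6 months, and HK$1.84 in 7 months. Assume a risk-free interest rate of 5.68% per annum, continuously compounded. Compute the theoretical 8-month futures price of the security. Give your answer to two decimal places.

HK$67.33

PV(dividends) I = 1.23·e^(−0.0568·3/12) + 0.46·e^(−0.0568·5/12) + 1.02·e^(−0.0568·6/12) + 1.84·e^(−0.0568·7/12)
I = 1.2127 + 0.4492 + 0.9914 + 1.7800 = 4.4333
F = (S − I)·e^(rT) = (69.26 − 4.4333) · e^(0.0568·8/12)
= 64.8267 · e^0.037867 = 64.8267 × 1.038593 = HK$67.33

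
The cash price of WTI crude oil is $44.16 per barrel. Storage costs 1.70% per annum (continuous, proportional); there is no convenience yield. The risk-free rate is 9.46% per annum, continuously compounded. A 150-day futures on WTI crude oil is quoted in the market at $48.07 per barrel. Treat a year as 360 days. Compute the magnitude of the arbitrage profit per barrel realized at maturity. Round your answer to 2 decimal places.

$1.81 per barrel

Fair futures: F* = S·e^(carry·T), with carry = (r + u) = 0.0946 + 0.0170 = 0.1116
F* = 44.16 · e^(0.1116 × 150/360) = 44.16 · e^0.046500 = 44.16 × 1.047598 = $46.2619
Market $48.07 > fair $46.2619: forward overpriced → cash-and-carry (buy spot, short the forward).
At maturity, profit = |F_mkt − F*| = |48.07 − 46.2619| = $1.81 per barrel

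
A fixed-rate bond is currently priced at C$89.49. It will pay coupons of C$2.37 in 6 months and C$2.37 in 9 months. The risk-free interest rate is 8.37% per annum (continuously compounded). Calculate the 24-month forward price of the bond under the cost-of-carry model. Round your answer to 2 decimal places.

C$100.48

PV(coupons) I = 2.37·e^(−0.0837·6/12) + 2.37·e^(−0.0837·9/12)
I = 2.2729 + 2.2258 = 4.4987
F = (S − I)·e^(rT) = (89.49 − 4.4987) · e^(0.0837·24/12)
= 84.9913 · e^0.167400 = 84.9913 × 1.182227 = C$100.48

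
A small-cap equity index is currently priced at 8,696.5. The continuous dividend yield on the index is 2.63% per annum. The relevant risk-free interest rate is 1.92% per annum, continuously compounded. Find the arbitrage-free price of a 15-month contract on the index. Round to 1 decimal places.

F = S·e^((r − q)T) = 8696.5 · e^((0.0192 − 0.0263) × 15/12)
= 8696.5 · e^-0.008875 = 8696.5 × 0.991164
F = 8,619.7

8,619.7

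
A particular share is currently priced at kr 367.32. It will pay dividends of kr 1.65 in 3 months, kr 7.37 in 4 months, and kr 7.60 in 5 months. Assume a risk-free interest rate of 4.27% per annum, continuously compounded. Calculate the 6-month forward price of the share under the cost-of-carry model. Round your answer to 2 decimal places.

kr 358.53

PV(dividends) I = 1.65·e^(−0.0427·3/12) + 7.37·e^(−0.0427·4/12) + 7.60·e^(−0.0427·5/12)
I = 1.6325 + 7.2658 + 7.4660 = 16.3643
F = (S − I)·e^(rT) = (367.32 − 16.3643) · e^(0.0427·6/12)
= 350.9557 · e^0.021350 = 350.9557 × 1.021580 = kr 358.53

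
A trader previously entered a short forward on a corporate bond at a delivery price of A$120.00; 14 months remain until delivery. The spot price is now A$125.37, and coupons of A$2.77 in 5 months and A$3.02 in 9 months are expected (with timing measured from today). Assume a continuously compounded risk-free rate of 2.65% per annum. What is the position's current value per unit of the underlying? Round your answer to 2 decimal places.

PV(remaining coupons) I = 2.77·e^(−0.0265·5/12) + 3.02·e^(−0.0265·9/12) = 5.7002
Current forward F = (S − I)·e^(rT) = (125.37 − 5.7002)·e^(0.0265·14/12) = 119.6698 × 1.031400 = 123.4274
Value (long) = (F − K)·e^(−rT) = (123.4274 − 120.00) × 0.969556 = 3.3231
Short position value = −(long value) = -A$3.32

-A$3.32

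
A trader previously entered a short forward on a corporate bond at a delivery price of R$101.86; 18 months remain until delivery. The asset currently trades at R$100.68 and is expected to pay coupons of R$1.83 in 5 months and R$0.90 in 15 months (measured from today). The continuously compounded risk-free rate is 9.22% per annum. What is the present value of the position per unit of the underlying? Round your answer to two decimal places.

PV(remaining coupons) I = 1.83·e^(−0.0922·5/12) + 0.90·e^(−0.0922·15/12) = 2.5631
Current forward F = (S − I)·e^(rT) = (100.68 − 2.5631)·e^(0.0922·18/12) = 98.1169 × 1.148320 = 112.6696
Value (long) = (F − K)·e^(−rT) = (112.6696 − 101.86) × 0.870837 = 9.4134
Short position value = −(long value) = -R$9.41

-R$9.41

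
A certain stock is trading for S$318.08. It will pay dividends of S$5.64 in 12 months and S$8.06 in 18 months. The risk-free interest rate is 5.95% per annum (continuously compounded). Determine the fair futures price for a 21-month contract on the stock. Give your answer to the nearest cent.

PV(dividends) I = 5.64·e^(−0.0595·12/12) + 8.06·e^(−0.0595·18/12)
I = 5.3142 + 7.3718 = 12.6860
F = (S − I)·e^(rT) = (318.08 − 12.6860) · e^(0.0595·21/12)
= 305.3940 · e^0.104125 = 305.3940 × 1.109739 = S$338.91

S$338.91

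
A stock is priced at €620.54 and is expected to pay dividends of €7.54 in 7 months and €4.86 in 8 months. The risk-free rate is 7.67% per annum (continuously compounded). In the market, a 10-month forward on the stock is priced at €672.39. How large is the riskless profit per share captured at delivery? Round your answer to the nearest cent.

€23.50 per share

PV(dividends) I = 7.54·e^(−0.0767·7/12) + 4.86·e^(−0.0767·8/12) = 11.8278
Fair forward F* = (S − I)·e^(rT) = (620.54 − 11.8278)·e^0.063917 = 608.7122 × 1.066004 = 648.8896
Market €672.39 > fair 648.8896: forward overpriced → cash-and-carry (borrow at r, buy the stock and collect the dividends, short the forward).
Profit at T = |F_mkt − F*| = |672.39 − 648.8896| = €23.50 per share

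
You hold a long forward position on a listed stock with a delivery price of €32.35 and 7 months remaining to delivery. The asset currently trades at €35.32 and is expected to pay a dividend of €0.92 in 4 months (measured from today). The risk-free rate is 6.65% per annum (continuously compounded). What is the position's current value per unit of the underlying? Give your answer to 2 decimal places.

€3.30

PV(remaining dividends) I = 0.92·e^(−0.0665·4/12) = 0.8998
Current forward F = (S − I)·e^(rT) = (35.32 − 0.8998)·e^(0.0665·7/12) = 34.4202 × 1.039554 = 35.7817
Value (long) = (F − K)·e^(−rT) = (35.7817 − 32.35) × 0.961951 = 3.3011
Value = €3.30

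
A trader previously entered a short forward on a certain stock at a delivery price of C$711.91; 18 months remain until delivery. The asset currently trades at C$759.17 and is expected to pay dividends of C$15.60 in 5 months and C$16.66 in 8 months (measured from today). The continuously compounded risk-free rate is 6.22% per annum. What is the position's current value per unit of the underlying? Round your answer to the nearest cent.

PV(remaining dividends) I = 15.60·e^(−0.0622·5/12) + 16.66·e^(−0.0622·8/12) = 31.1842
Current forward F = (S − I)·e^(rT) = (759.17 − 31.1842)·e^(0.0622·18/12) = 727.9858 × 1.097791 = 799.1763
Value (long) = (F − K)·e^(−rT) = (799.1763 − 711.91) × 0.910920 = 79.4926
Short position value = −(long value) = -C$79.49

-C$79.49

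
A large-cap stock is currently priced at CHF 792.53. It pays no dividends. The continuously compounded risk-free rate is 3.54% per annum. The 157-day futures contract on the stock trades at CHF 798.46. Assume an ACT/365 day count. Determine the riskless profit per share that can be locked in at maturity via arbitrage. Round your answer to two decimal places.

Fair futures: F* = S·e^(carry·T), with carry = r = 0.0354
F* = 792.53 · e^(0.0354 × 157/365) = 792.53 · e^0.015227 = 792.53 × 1.015344 = CHF 804.6906
Market CHF 798.46 < fair CHF 804.6906: forward underpriced → reverse cash-and-carry (short spot, go long the forward).
At maturity, profit = |F_mkt − F*| = |798.46 − 804.6906| = CHF 6.23 per share

CHF 6.23 per share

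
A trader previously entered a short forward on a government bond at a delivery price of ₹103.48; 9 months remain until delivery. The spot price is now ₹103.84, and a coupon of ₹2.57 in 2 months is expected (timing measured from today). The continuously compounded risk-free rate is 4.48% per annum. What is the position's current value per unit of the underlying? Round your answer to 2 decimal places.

-₹1.23

PV(remaining coupons) I = 2.57·e^(−0.0448·2/12) = 2.5509
Current forward F = (S − I)·e^(rT) = (103.84 − 2.5509)·e^(0.0448·9/12) = 101.2891 × 1.034171 = 104.7502
Value (long) = (F − K)·e^(−rT) = (104.7502 − 103.48) × 0.966958 = 1.2282
Short position value = −(long value) = -₹1.23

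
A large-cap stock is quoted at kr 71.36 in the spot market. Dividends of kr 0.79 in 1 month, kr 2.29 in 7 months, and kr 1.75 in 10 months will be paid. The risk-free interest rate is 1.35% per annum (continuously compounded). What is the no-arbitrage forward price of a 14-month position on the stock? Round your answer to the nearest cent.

PV(dividends) I = 0.79·e^(−0.0135·1/12) + 2.29·e^(−0.0135·7/12) + 1.75·e^(−0.0135·10/12)
I = 0.7891 + 2.2720 + 1.7304 = 4.7915
F = (S − I)·e^(rT) = (71.36 − 4.7915) · e^(0.0135·14/12)
= 66.5685 · e^0.015750 = 66.5685 × 1.015875 = kr 67.63

kr 67.63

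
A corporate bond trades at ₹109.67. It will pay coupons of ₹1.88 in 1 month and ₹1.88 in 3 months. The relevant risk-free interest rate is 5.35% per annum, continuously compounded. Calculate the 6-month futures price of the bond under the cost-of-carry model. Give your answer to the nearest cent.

PV(coupons) I = 1.88·e^(−0.0535·1/12) + 1.88·e^(−0.0535·3/12)
I = 1.8716 + 1.8550 = 3.7266
F = (S − I)·e^(rT) = (109.67 − 3.7266) · e^(0.0535·6/12)
= 105.9434 · e^0.026750 = 105.9434 × 1.027111 = ₹108.82

₹108.82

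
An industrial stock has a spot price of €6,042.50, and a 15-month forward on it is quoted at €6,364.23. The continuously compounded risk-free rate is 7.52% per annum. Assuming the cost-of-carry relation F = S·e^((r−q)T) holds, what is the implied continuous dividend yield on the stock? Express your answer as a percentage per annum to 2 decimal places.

From F = S·e^((r−q)T): (r − q) = ln(F/S)/T
ln(6364.23/6042.50) = ln(1.053245) = 0.051876
(r − q) = 0.051876 / (15/12) = 0.041501
q = r − ln(F/S)/T = 0.0752 − 0.041501 = 0.033699
q = 3.37%

3.37%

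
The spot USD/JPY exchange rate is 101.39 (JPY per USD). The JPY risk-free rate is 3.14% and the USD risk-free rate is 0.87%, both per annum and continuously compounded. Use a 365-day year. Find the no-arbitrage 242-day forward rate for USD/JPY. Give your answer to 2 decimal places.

F = S·e^((r_JPY − r_USD)T) = 101.39 · e^((0.0314 − 0.0087) × 242/365)
= 101.39 · e^0.015050 = 101.39 × 1.015164
F = 102.93 JPY per USD

102.93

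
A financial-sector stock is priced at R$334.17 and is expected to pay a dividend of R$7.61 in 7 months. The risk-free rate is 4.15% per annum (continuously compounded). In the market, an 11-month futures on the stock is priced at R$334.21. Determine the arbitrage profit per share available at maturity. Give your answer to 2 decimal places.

PV(dividends) I = 7.61·e^(−0.0415·7/12) = 7.4280
Fair futures F* = (S − I)·e^(rT) = (334.17 − 7.4280)·e^0.038042 = 326.7420 × 1.038775 = 339.4114
Market R$334.21 < fair 339.4114: forward underpriced → reverse cash-and-carry (short the stock, invest proceeds at r, pay the dividends, go long the forward).
Profit at T = |F_mkt − F*| = |334.21 − 339.4114| = R$5.20 per share

R$5.20 per share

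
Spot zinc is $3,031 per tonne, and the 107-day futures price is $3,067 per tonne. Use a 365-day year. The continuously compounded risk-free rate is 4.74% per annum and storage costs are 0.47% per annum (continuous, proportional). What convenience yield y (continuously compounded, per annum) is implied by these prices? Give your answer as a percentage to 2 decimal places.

F = S·e^((r+u−y)T) ⇒ (r+u−y) = ln(F/S)/T
ln(3067/3031) = 0.011807; /T ⇒ 0.040276
y = r + u − ln(F/S)/T = 0.0474 + 0.0047 − 0.040276 = 0.011824
y = 1.18%

1.18%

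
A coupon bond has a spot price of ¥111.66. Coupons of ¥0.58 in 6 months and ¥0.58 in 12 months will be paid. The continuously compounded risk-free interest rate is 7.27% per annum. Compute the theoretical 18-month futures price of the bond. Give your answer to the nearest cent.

¥123.30

PV(coupons) I = 0.58·e^(−0.0727·6/12) + 0.58·e^(−0.0727·12/12)
I = 0.5593 + 0.5393 = 1.0986
F = (S − I)·e^(rT) = (111.66 − 1.0986) · e^(0.0727·18/12)
= 110.5614 · e^0.109050 = 110.5614 × 1.115218 = ¥123.30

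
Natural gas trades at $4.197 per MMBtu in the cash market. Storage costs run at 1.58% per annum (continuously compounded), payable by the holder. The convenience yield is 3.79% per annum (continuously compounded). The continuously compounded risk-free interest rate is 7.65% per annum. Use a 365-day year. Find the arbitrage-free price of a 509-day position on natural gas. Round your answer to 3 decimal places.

$4.528 per MMBtu

Net carry = r + u − y = 0.0765 + 0.0158 − 0.0379 = 0.0544
F = S·e^((r+u−y)T) = 4.197 · e^(0.0544 × 509/365) = 4.197 · e^0.075862
= 4.197 × 1.078814 = $4.528 per MMBtu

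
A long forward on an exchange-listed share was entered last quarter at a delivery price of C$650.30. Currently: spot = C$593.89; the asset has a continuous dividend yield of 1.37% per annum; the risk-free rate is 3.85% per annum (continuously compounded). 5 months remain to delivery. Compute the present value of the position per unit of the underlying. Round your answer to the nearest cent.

Current fair forward for the remaining 5 months: F = S·e^((r − q)·T), (r − q) = 0.0385 − 0.0137 = 0.0248
F = 593.89 · e^(0.0248 × 5/12) = 593.89 × 1.010387 = 600.0587
Value of long forward = (F − K)·e^(−rT) = (600.0587 − 650.30) · e^(−0.0385·5/12)
= -50.2413 × 0.984086 = -49.44

-C$49.44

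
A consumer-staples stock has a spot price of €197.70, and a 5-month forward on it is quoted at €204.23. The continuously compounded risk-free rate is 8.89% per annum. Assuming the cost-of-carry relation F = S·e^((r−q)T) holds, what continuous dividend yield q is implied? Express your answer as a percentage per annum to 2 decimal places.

From F = S·e^((r−q)T): (r − q) = ln(F/S)/T
ln(204.23/197.70) = ln(1.033030) = 0.032496
(r − q) = 0.032496 / (5/12) = 0.077990
q = r − ln(F/S)/T = 0.0889 − 0.077990 = 0.010910
q = 1.09%

1.09%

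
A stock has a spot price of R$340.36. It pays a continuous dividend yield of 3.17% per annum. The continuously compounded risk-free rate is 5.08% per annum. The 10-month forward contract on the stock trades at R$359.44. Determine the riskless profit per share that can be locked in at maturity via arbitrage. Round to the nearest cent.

R$13.62 per share

Fair forward: F* = S·e^(carry·T), with carry = (r − q) = 0.0508 − 0.0317 = 0.0191
F* = 340.36 · e^(0.0191 × 10/12) = 340.36 · e^0.015917 = 340.36 × 1.016044 = R$345.8207
Market R$359.44 > fair R$345.8207: forward overpriced → cash-and-carry (buy spot, short the forward).
At maturity, profit = |F_mkt − F*| = |359.44 − 345.8207| = R$13.62 per share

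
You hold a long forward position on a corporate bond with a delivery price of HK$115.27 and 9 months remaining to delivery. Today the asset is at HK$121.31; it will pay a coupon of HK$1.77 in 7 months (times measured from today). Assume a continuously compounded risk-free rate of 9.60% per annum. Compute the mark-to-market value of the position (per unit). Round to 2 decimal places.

HK$12.37

PV(remaining coupons) I = 1.77·e^(−0.0960·7/12) = 1.6736
Current forward F = (S − I)·e^(rT) = (121.31 − 1.6736)·e^(0.0960·9/12) = 119.6364 × 1.074655 = 128.5679
Value (long) = (F − K)·e^(−rT) = (128.5679 − 115.27) × 0.930531 = 12.3741
Value = HK$12.37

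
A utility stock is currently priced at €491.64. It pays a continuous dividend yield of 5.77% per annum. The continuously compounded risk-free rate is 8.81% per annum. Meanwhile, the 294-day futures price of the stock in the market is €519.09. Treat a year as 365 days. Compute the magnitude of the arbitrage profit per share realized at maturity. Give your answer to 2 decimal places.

Fair futures: F* = S·e^(carry·T), with carry = (r − q) = 0.0881 − 0.0577 = 0.0304
F* = 491.64 · e^(0.0304 × 294/365) = 491.64 · e^0.024487 = 491.64 × 1.024789 = €503.8273
Market €519.09 > fair €503.8273: forward overpriced → cash-and-carry (buy spot, short the forward).
At maturity, profit = |F_mkt − F*| = |519.09 − 503.8273| = €15.26 per share

€15.26 per share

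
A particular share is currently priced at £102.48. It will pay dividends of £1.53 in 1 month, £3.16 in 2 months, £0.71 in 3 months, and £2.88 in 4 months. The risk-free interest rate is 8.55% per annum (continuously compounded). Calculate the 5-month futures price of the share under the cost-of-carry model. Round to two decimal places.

PV(dividends) I = 1.53·e^(−0.0855·1/12) + 3.16·e^(−0.0855·2/12) + 0.71·e^(−0.0855·3/12) + 2.88·e^(−0.0855·4/12)
I = 1.5191 + 3.1153 + 0.6950 + 2.7991 = 8.1285
F = (S − I)·e^(rT) = (102.48 − 8.1285) · e^(0.0855·5/12)
= 94.3515 · e^0.035625 = 94.3515 × 1.036267 = £97.77

£97.77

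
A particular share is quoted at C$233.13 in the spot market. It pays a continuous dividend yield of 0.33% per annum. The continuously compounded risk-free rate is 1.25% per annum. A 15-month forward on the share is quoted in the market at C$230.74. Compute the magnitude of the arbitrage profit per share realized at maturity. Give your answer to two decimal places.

Fair forward: F* = S·e^(carry·T), with carry = (r − q) = 0.0125 − 0.0033 = 0.0092
F* = 233.13 · e^(0.0092 × 15/12) = 233.13 · e^0.011500 = 233.13 × 1.011566 = C$235.8264
Market C$230.74 < fair C$235.8264: forward underpriced → reverse cash-and-carry (short spot, go long the forward).
At maturity, profit = |F_mkt − F*| = |230.74 − 235.8264| = C$5.09 per share

C$5.09 per share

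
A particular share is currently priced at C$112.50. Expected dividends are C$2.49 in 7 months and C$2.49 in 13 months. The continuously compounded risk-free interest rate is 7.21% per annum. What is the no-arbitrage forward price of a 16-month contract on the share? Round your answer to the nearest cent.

C$118.69

PV(dividends) I = 2.49·e^(−0.0721·7/12) + 2.49·e^(−0.0721·13/12)
I = 2.3874 + 2.3029 = 4.6903
F = (S − I)·e^(rT) = (112.50 − 4.6903) · e^(0.0721·16/12)
= 107.8097 · e^0.096133 = 107.8097 × 1.100905 = C$118.69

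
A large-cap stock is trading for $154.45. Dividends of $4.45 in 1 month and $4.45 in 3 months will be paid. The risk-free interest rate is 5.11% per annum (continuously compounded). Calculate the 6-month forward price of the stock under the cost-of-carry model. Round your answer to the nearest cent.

PV(dividends) I = 4.45·e^(−0.0511·1/12) + 4.45·e^(−0.0511·3/12)
I = 4.4311 + 4.3935 = 8.8246
F = (S − I)·e^(rT) = (154.45 − 8.8246) · e^(0.0511·6/12)
= 145.6254 · e^0.025550 = 145.6254 × 1.025879 = $149.39

$149.39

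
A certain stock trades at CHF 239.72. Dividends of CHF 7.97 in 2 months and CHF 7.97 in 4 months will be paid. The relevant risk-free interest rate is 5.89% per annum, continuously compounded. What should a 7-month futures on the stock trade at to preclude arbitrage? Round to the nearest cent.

CHF 231.84

PV(dividends) I = 7.97·e^(−0.0589·2/12) + 7.97·e^(−0.0589·4/12)
I = 7.8921 + 7.8150 = 15.7071
F = (S − I)·e^(rT) = (239.72 − 15.7071) · e^(0.0589·7/12)
= 224.0129 · e^0.034358 = 224.0129 × 1.034955 = CHF 231.84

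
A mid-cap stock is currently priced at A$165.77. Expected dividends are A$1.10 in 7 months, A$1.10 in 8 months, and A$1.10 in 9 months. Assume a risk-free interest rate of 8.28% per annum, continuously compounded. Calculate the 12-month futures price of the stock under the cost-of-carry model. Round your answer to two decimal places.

PV(dividends) I = 1.10·e^(−0.0828·7/12) + 1.10·e^(−0.0828·8/12) + 1.10·e^(−0.0828·9/12)
I = 1.0481 + 1.0409 + 1.0338 = 3.1228
F = (S − I)·e^(rT) = (165.77 − 3.1228) · e^(0.0828·12/12)
= 162.6472 · e^0.082800 = 162.6472 × 1.086325 = A$176.69

A$176.69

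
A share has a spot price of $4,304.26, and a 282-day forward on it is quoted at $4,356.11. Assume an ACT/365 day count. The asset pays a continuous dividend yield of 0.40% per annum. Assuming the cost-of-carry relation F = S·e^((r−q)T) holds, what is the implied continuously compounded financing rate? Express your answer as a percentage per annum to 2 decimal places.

From F = S·e^((r−q)T): (r − q) = ln(F/S)/T
ln(4356.11/4304.26) = ln(1.012046) = 0.011974
(r − q) = 0.011974 / (282/365) = 0.015498
r = ln(F/S)/T + q = 0.015498 + 0.0040 = 0.019498
r = 1.95%

1.95%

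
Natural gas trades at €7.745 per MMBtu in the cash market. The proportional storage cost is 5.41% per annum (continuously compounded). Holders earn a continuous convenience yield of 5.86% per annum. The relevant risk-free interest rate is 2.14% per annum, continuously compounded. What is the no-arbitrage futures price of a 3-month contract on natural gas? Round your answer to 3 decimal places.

€7.778 per MMBtu

Net carry = r + u − y = 0.0214 + 0.0541 − 0.0586 = 0.0169
F = S·e^((r+u−y)T) = 7.745 · e^(0.0169 × 3/12) = 7.745 · e^0.004225
= 7.745 × 1.004234 = €7.778 per MMBtu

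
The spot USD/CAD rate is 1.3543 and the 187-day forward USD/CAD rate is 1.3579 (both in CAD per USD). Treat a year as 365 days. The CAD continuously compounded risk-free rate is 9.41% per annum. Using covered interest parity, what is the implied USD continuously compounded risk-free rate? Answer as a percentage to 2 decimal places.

F = S·e^((r_CAD − r_USD)T) ⇒ r_USD = r_CAD − ln(F/S)/T
ln(1.3579/1.3543) = 0.002655; /(187/365) = 0.005182
r_USD = 0.0941 − 0.005182 = 0.088918
r_USD = 8.89%

8.89%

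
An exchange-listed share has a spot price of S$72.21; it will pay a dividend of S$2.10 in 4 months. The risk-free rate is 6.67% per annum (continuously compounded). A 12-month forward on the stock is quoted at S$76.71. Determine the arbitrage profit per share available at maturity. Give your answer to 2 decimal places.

S$1.71 per share

PV(dividends) I = 2.10·e^(−0.0667·4/12) = 2.0538
Fair forward F* = (S − I)·e^(rT) = (72.21 − 2.0538)·e^0.066700 = 70.1562 × 1.068975 = 74.9952
Market S$76.71 > fair 74.9952: forward overpriced → cash-and-carry (borrow at r, buy the stock and collect the dividends, short the forward).
Profit at T = |F_mkt − F*| = |76.71 − 74.9952| = S$1.71 per share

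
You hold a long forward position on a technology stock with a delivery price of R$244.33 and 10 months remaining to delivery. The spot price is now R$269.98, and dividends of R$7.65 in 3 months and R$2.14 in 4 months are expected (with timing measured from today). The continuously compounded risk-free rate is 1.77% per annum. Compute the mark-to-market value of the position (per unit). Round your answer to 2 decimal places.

R$19.48

PV(remaining dividends) I = 7.65·e^(−0.0177·3/12) + 2.14·e^(−0.0177·4/12) = 9.7436
Current forward F = (S − I)·e^(rT) = (269.98 − 9.7436)·e^(0.0177·10/12) = 260.2364 × 1.014859 = 264.1033
Value (long) = (F − K)·e^(−rT) = (264.1033 − 244.33) × 0.985358 = 19.4838
Value = R$19.48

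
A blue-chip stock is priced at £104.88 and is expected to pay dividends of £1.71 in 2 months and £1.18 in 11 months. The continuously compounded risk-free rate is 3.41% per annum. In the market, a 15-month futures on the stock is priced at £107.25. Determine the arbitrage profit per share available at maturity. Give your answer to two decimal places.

PV(dividends) I = 1.71·e^(−0.0341·2/12) + 1.18·e^(−0.0341·11/12) = 2.8440
Fair futures F* = (S − I)·e^(rT) = (104.88 − 2.8440)·e^0.042625 = 102.0360 × 1.043546 = 106.4793
Market £107.25 > fair 106.4793: forward overpriced → cash-and-carry (borrow at r, buy the stock and collect the dividends, short the forward).
Profit at T = |F_mkt − F*| = |107.25 − 106.4793| = £0.77 per share

£0.77 per share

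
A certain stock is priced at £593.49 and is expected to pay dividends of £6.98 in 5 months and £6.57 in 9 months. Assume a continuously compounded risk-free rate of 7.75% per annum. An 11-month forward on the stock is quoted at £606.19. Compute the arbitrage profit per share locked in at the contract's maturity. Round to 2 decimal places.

£17.09 per share

PV(dividends) I = 6.98·e^(−0.0775·5/12) + 6.57·e^(−0.0775·9/12) = 12.9572
Fair forward F* = (S − I)·e^(rT) = (593.49 − 12.9572)·e^0.071042 = 580.5328 × 1.073626 = 623.2751
Market £606.19 < fair 623.2751: forward underpriced → reverse cash-and-carry (short the stock, invest proceeds at r, pay the dividends, go long the forward).
Profit at T = |F_mkt − F*| = |606.19 − 623.2751| = £17.09 per share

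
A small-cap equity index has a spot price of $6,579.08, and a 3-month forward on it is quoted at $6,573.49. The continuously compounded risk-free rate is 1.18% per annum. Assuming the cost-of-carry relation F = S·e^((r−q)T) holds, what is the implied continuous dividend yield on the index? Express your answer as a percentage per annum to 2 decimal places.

From F = S·e^((r−q)T): (r − q) = ln(F/S)/T
ln(6573.49/6579.08) = ln(0.999150) = -0.000850
(r − q) = -0.000850 / (3/12) = -0.003400
q = r − ln(F/S)/T = 0.0118 + 0.003400 = 0.015200
q = 1.52%

1.52%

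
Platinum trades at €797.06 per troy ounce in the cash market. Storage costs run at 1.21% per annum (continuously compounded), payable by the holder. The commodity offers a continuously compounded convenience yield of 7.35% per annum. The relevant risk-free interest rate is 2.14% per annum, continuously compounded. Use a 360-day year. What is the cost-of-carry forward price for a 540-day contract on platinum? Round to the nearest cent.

Net carry = r + u − y = 0.0214 + 0.0121 − 0.0735 = -0.0400
F = S·e^((r+u−y)T) = 797.06 · e^(-0.0400 × 540/360) = 797.06 · e^-0.060000
= 797.06 × 0.941765 = €750.64 per troy ounce

€750.64 per troy ounce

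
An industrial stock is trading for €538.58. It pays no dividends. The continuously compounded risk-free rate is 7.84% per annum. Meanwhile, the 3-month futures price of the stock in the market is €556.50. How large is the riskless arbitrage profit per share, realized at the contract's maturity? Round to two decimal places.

€7.26 per share

Fair futures: F* = S·e^(carry·T), with carry = r = 0.0784
F* = 538.58 · e^(0.0784 × 3/12) = 538.58 · e^0.019600 = 538.58 × 1.019793 = €549.2401
Market €556.50 > fair €549.2401: forward overpriced → cash-and-carry (buy spot, short the forward).
At maturity, profit = |F_mkt − F*| = |556.50 − 549.2401| = €7.26 per share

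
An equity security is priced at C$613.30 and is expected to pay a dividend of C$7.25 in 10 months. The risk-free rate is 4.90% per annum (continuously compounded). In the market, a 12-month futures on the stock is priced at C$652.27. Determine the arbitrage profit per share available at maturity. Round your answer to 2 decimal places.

PV(dividends) I = 7.25·e^(−0.0490·10/12) = 6.9599
Fair futures F* = (S − I)·e^(rT) = (613.30 − 6.9599)·e^0.049000 = 606.3401 × 1.050220 = 636.7905
Market C$652.27 > fair 636.7905: forward overpriced → cash-and-carry (borrow at r, buy the stock and collect the dividends, short the forward).
Profit at T = |F_mkt − F*| = |652.27 − 636.7905| = C$15.48 per share

C$15.48 per share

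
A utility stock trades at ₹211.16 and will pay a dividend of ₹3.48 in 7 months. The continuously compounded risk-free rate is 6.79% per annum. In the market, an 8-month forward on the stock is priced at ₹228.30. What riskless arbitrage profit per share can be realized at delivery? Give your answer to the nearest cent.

₹10.86 per share

PV(dividends) I = 3.48·e^(−0.0679·7/12) = 3.3449
Fair forward F* = (S − I)·e^(rT) = (211.16 − 3.3449)·e^0.045267 = 207.8151 × 1.046307 = 217.4384
Market ₹228.30 > fair 217.4384: forward overpriced → cash-and-carry (borrow at r, buy the stock and collect the dividends, short the forward).
Profit at T = |F_mkt − F*| = |228.30 − 217.4384| = ₹10.86 per share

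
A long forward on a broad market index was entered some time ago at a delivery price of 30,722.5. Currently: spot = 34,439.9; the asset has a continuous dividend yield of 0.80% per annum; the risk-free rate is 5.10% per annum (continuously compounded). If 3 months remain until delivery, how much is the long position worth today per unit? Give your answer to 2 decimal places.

4037.81

Current fair forward for the remaining 3 months: F = S·e^((r − q)·T), (r − q) = 0.0510 − 0.0080 = 0.0430
F = 34439.9 · e^(0.0430 × 3/12) = 34439.9 × 1.01080799 = 34812.1261
Value of long forward = (F − K)·e^(−rT) = (34812.1261 − 30722.5) · e^(−0.0510·3/12)
= 4089.6261 × 0.98733094 = 4037.81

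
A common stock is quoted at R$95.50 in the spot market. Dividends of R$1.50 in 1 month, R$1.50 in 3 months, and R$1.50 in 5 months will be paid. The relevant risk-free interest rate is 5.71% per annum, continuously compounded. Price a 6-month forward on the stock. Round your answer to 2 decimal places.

R$93.70

PV(dividends) I = 1.50·e^(−0.0571·1/12) + 1.50·e^(−0.0571·3/12) + 1.50·e^(−0.0571·5/12)
I = 1.4929 + 1.4787 + 1.4647 = 4.4363
F = (S − I)·e^(rT) = (95.50 − 4.4363) · e^(0.0571·6/12)
= 91.0637 · e^0.028550 = 91.0637 × 1.028961 = R$93.70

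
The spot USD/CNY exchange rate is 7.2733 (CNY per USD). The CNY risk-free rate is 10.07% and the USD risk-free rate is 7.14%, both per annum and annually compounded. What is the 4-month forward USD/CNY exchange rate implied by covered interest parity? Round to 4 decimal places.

7.3390

By covered interest parity, F = S · (1+r_CNY)^T / (1+r_USD)^T
= 7.2733 × 1.032499 / 1.023255 = 7.2733 × 1.009034
F = 7.3390 CNY per USD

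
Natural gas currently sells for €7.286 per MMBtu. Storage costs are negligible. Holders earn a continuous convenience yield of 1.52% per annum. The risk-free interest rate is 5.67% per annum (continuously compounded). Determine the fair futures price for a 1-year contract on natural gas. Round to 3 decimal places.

Net carry = r + u − y = 0.0567 + 0.0000 − 0.0152 = 0.0415
F = S·e^((r+u−y)T) = 7.286 · e^(0.0415 × 1) = 7.286 · e^0.041500
= 7.286 × 1.042373 = €7.595 per MMBtu

€7.595 per MMBtu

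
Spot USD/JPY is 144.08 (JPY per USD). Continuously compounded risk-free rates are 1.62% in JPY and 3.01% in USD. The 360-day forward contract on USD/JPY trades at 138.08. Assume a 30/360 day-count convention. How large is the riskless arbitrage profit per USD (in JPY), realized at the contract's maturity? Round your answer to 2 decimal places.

4.01 per USD (in JPY)

Fair forward: F* = S·e^(carry·T), with carry = (r_JPY − r_USD) = 0.0162 − 0.0301 = -0.0139
F* = 144.08 · e^(-0.0139 × 360/360) = 144.08 · e^-0.013900 = 144.08 × 0.986196 = 142.0911
Market 138.08 < fair 142.0911: forward underpriced → reverse cash-and-carry (short spot, go long the forward).
At maturity, profit = |F_mkt − F*| = |138.08 − 142.0911| = 4.01 per USD (in JPY)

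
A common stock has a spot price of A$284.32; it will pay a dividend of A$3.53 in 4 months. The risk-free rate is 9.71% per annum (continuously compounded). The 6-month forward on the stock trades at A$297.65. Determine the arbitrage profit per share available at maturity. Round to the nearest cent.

PV(dividends) I = 3.53·e^(−0.0971·4/12) = 3.4176
Fair forward F* = (S − I)·e^(rT) = (284.32 − 3.4176)·e^0.048550 = 280.9024 × 1.049748 = 294.8767
Market A$297.65 > fair 294.8767: forward overpriced → cash-and-carry (borrow at r, buy the stock and collect the dividends, short the forward).
Profit at T = |F_mkt − F*| = |297.65 − 294.8767| = A$2.77 per share

A$2.77 per share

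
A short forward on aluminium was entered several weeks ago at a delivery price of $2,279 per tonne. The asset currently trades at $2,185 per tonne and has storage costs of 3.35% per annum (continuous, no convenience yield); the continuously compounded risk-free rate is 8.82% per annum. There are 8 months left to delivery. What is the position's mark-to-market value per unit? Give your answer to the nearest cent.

-$85.49 per tonne

Current fair forward for the remaining 8 months: F = S·e^((r + u)·T), (r + u) = 0.0882 + 0.0335 = 0.1217
F = 2185 · e^(0.1217 × 8/12) = 2185 × 1.08451549 = 2369.6663
Value of long forward = (F − K)·e^(−rT) = (2369.6663 − 2279) · e^(−0.0882·8/12)
= 90.6663 × 0.94289533 = 85.49
Short position value = −(long value) = -$85.49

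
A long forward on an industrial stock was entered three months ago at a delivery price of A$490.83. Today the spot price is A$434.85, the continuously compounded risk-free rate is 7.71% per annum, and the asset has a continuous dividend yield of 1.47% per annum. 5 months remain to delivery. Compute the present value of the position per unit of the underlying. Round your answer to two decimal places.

-A$43.12

Current fair forward for the remaining 5 months: F = S·e^((r − q)·T), (r − q) = 0.0771 − 0.0147 = 0.0624
F = 434.85 · e^(0.0624 × 5/12) = 434.85 × 1.026341 = 446.3044
Value of long forward = (F − K)·e^(−rT) = (446.3044 − 490.83) · e^(−0.0771·5/12)
= -44.5256 × 0.968386 = -43.12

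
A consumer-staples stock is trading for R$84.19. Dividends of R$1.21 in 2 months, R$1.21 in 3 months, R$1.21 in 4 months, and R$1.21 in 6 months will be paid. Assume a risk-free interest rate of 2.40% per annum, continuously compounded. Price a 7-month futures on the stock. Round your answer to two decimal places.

R$80.51

PV(dividends) I = 1.21·e^(−0.0240·2/12) + 1.21·e^(−0.0240·3/12) + 1.21·e^(−0.0240·4/12) + 1.21·e^(−0.0240·6/12)
I = 1.2052 + 1.2028 + 1.2004 + 1.1956 = 4.8040
F = (S − I)·e^(rT) = (84.19 − 4.8040) · e^(0.0240·7/12)
= 79.3860 · e^0.014000 = 79.3860 × 1.014098 = R$80.51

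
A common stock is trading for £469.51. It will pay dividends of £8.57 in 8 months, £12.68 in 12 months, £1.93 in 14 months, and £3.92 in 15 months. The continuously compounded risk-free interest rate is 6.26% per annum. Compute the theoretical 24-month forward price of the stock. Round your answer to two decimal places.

£503.17

PV(dividends) I = 8.57·e^(−0.0626·8/12) + 12.68·e^(−0.0626·12/12) + 1.93·e^(−0.0626·14/12) + 3.92·e^(−0.0626·15/12)
I = 8.2197 + 11.9106 + 1.7941 + 3.6250 = 25.5494
F = (S − I)·e^(rT) = (469.51 − 25.5494) · e^(0.0626·24/12)
= 443.9606 · e^0.125200 = 443.9606 × 1.133375 = £503.17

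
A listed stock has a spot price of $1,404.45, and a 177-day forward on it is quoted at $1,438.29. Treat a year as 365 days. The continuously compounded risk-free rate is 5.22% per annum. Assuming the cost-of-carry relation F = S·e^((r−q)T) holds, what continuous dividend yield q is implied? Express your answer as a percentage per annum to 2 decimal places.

0.31%

From F = S·e^((r−q)T): (r − q) = ln(F/S)/T
ln(1438.29/1404.45) = ln(1.024095) = 0.023809
(r − q) = 0.023809 / (177/365) = 0.049098
q = r − ln(F/S)/T = 0.0522 − 0.049098 = 0.003102
q = 0.31%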